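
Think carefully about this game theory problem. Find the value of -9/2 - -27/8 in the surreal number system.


x = -9/2, y = -27/8
Converting to common denominator: 8
x = -36/8, y = -27/8
x - y = -9/2 - -27/8 = -9/8

-9/8


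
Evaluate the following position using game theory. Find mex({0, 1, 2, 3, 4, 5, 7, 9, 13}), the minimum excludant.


Set = {0, 1, 2, 3, 4, 5, 7, 9, 13}
0 is in the set.
1 is in the set.
2 is in the set.
3 is in the set.
4 is in the set.
5 is in the set.
6 is NOT in the set. This is the mex.
mex = 6

6


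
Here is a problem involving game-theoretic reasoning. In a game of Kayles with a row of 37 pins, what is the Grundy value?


Kayles: a move removes 1 or 2 adjacent pins from a contiguous row.
Removing pins from a row of k leaves two independent rows (a, b) with a + b = k - 1 (one pin) or a + b = k - 2 (two pins); an end removal gives a = 0.
By Sprague-Grundy, G(k) = mex{ G(a) XOR G(b) } over all these splits. G(0) = 0.
G(1): splits (0,0):0^0=0 -> mex({0}) = 1
G(2): splits (0,1):0^1=1 (0,0):0^0=0 -> mex({0, 1}) = 2
G(3): splits (0,2):0^2=2 (1,1):1^1=0 (0,1):0^1=1 -> mex({0, 1, 2}) = 3
G(4): splits (0,3):0^3=3 (1,2):1^2=3 (0,2):0^2=2 (1,1):1^1=0 -> mex({0, 2, 3}) = 1
G(5): splits (0,4):0^1=1 (1,3):1^3=2 (2,2):2^2=0 (0,3):0^3=3 (1,2):1^2=3 -> mex({0, 1, 2, 3}) = 4
G(6) = mex({0, 1, 2, 4}) = 3
G(7) = mex({0, 1, 3, 4, 5}) = 2
G(8) = mex({0, 2, 3, 5, 6}) = 1
G(9) = mex({0, 1, 2, 3, 6, 7}) = 4
G(10) = mex({0, 1, 3, 4, 5, 7}) = 2
G(11) = mex({0, 1, 2, 3, 4, 5}) = 6
G(12) = mex({0, 1, 2, 3, 5, 6, 7}) = 4
G(13) = mex({0, 2, 3, 4, 6, 7}) = 1
G(14) = mex({0, 1, 4, 5, 6, 7}) = 2
G(15) = mex({0, 1, 2, 3, 4, 5, 6}) = 7
G(16) = mex({0, 2, 3, 5, 6, 7}) = 1
G(17) = mex({0, 1, 2, 3, 5, 6, 7}) = 4
G(18) = mex({0, 1, 2, 4, 5, 6}) = 3
G(19) = mex({0, 1, 3, 4, 5, 7}) = 2
G(20) = mex({0, 2, 3, 4, 5, 6, 7}) = 1
G(21) = mex({0, 1, 2, 3, 5, 6, 7}) = 4
G(22) = mex({0, 1, 2, 3, 4, 5, 7}) = 6
G(23) = mex({0, 1, 2, 3, 4, 5, 6}) = 7
G(24) = mex({0, 1, 2, 3, 5, 6, 7}) = 4
G(25) = mex({0, 2, 3, 4, 6, 7}) = 1
G(26) = mex({0, 1, 3, 4, 5, 6, 7}) = 2
G(27) = mex({0, 1, 2, 3, 4, 5, 6, 7}) = 8
G(28) = mex({0, 1, 2, 3, 4, 6, 7, 8}) = 5
G(29) = mex({0, 1, 2, 3, 5, 6, 7, 8, 9}) = 4
G(30) = mex({0, 1, 2, 3, 4, 5, 6, 9, 10}) = 7
G(31) = mex({0, 1, 3, 4, 5, 7, 10, 11}) = 2
G(32) = mex({0, 2, 3, 4, 5, 6, 7, 9, 11}) = 1
G(33) = mex({0, 1, 2, 3, 4, 5, 6, 7, 9, 12}) = 8
G(34) = mex({0, 1, 2, 3, 4, 5, 7, 8, 11, 12}) = 6
G(35) = mex({0, 1, 2, 3, 4, 5, 6, 8, 9, 10, 11}) = 7
G(36) = mex({0, 1, 2, 3, 5, 6, 7, 9, 10}) = 4
G(37) = mex({0, 2, 3, 4, 6, 7, 9, 10, 11, 12}) = 1
Therefore G(37) = 1.

1


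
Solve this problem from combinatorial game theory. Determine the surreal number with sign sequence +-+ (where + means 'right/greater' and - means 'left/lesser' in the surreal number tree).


Sign expansion: +-+
Rule: track bounds (lo, hi), initially (-inf, +inf). On '+', the current value becomes lo and we move to the simplest number in (value, hi): value + 1 if hi = +inf, otherwise the midpoint (value + hi)/2. On '-', the current value becomes hi and we move to value - 1 if lo = -inf, otherwise the midpoint (lo + value)/2.
Start at 0.
Step 1: sign = +, move right. Bounds: (0, +inf). Value = 1
Step 2: sign = -, move left. Bounds: (0, 1). Value = 1/2
Step 3: sign = +, move right. Bounds: (1/2, 1). Value = 3/4
The surreal number with sign expansion +-+ is 3/4.

3/4


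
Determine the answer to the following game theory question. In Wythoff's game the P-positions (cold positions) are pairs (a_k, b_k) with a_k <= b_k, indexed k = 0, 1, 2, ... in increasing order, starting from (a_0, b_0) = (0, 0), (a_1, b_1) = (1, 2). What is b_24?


By Wythoff's theorem, a_k = floor(k * phi) and b_k = floor(k * phi^2) = a_k + k, where phi = (1 + sqrt(5))/2 is the golden ratio.
phi = (1 + sqrt(5))/2 = 1.618034
phi^2 = phi + 1 = 2.618034
k = 24
k * phi^2 = 24 * 2.618034 = 62.832816
b_24 = floor(k * phi^2) = 62 (check: a_24 + k = 38 + 24 = 62)

62


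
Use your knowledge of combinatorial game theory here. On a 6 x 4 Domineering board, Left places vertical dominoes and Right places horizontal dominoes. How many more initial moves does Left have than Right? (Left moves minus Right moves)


Board is 6 x 4 (rows x cols).
Left (vertical) placements: (rows-1) * cols = 5 * 4 = 20
Right (horizontal) placements: rows * (cols-1) = 6 * 3 = 18
Advantage = Left - Right = 20 - 18 = 2

2


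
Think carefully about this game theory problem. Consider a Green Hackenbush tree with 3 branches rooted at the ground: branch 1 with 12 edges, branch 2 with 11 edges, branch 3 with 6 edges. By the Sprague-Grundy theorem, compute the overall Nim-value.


The tree has 3 branches from the ground vertex.
In Green Hackenbush, the Nim-value of a simple path of length k is k.
Branch 1: length 12, Nim-value = 12
Branch 2: length 11, Nim-value = 11
Branch 3: length 6, Nim-value = 6
Total Nim-value = XOR of all branch values:
0 XOR 12 = 12
12 XOR 11 = 7
7 XOR 6 = 1
Nim-value of the tree = 1

1


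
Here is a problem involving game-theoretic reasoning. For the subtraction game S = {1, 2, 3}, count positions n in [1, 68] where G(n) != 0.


Subtraction set S = {1, 2, 3}, so G(n) = n mod 4.
G(n) = 0 when n is a multiple of 4.
Multiples of 4 in [1, 68]: 17
N-positions (nonzero Grundy) = 68 - 17 = 51

51


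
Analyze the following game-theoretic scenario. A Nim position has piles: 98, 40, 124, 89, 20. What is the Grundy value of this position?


We need the XOR (exclusive or) of all pile sizes.
After XOR-ing pile 1 (size 98): 0 XOR 98 = 98
After XOR-ing pile 2 (size 40): 98 XOR 40 = 74
After XOR-ing pile 3 (size 124): 74 XOR 124 = 54
After XOR-ing pile 4 (size 89): 54 XOR 89 = 111
After XOR-ing pile 5 (size 20): 111 XOR 20 = 123
The Nim-value of this position is 123.

123


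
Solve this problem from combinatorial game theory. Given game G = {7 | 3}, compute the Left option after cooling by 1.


Original game: {7 | 3} (a switch {a | b} with a > b).
Cooling by t (for t below the temperature (a - b)/2 = 2) taxes each move by t: {a | b} cooled by t is {a - t | b + t}.
Cooling amount: t = 1
Cooled Left option: 7 - 1 = 6
Cooled Right option: 3 + 1 = 4
Cooled game: {6 | 4}
Left option = 6

6


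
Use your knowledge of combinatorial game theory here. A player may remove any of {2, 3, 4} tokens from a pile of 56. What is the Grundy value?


The subtraction set is S = {2, 3, 4}.
G(k) = mex{ G(k - s) : s in S, s <= k }. We compute iteratively: G(0) = 0.
G(1) = mex({}) = 0
G(2) = mex({0}) = 1
G(3) = mex({0}) = 1
G(4) = mex({0, 1}) = 2
G(5) = mex({0, 1}) = 2
G(6) = mex({1, 2}) = 0
G(7) = mex({1, 2}) = 0
G(8) = mex({0, 2}) = 1
G(9) = mex({0, 2}) = 1
Observe that G(6)..G(9) = 0, 0, 1, 1 repeats G(0)..G(3) = 0, 0, 1, 1.
For k >= max(S) = 4, G(k) is determined by the previous 4 values G(k-4)..G(k-1); a window of 4 consecutive values has recurred shifted by 6, so by induction G(k + 6) = G(k) for all k >= 0: the sequence is periodic from the start with period 6.
One period: G(0..5) = 0, 0, 1, 1, 2, 2.
56 mod 6 = 2, so G(56) = G(2) = 1.

1


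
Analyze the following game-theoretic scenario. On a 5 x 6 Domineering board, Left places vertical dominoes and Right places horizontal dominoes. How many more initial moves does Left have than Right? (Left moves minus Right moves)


Board is 5 x 6 (rows x cols).
Left (vertical) placements: (rows-1) * cols = 4 * 6 = 24
Right (horizontal) placements: rows * (cols-1) = 5 * 5 = 25
Advantage = Left - Right = 24 - 25 = -1

-1


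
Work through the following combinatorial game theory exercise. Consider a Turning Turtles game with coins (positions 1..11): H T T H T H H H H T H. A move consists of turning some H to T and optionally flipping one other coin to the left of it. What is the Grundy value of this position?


Coins: H T T H T H H H H T H
Key fact: a single head at position k behaves exactly like a Nim heap of size k (turning it to T and optionally flipping a coin at j < k corresponds to moving the heap from k to j, or to 0), and heads combine as a disjunctive sum (two heads at the same place would cancel, matching j XOR j = 0). So the Nim-value is the XOR of the 1-indexed positions of the heads.
Face-up positions (1-indexed): [1, 4, 6, 7, 8, 9, 11]
XOR 0 with 1: 0 XOR 1 = 1
XOR 1 with 4: 1 XOR 4 = 5
XOR 5 with 6: 5 XOR 6 = 3
XOR 3 with 7: 3 XOR 7 = 4
XOR 4 with 8: 4 XOR 8 = 12
XOR 12 with 9: 12 XOR 9 = 5
XOR 5 with 11: 5 XOR 11 = 14
Nim-value = 14

14


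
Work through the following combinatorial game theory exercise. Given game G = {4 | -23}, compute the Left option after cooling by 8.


Original game: {4 | -23} (a switch {a | b} with a > b).
Cooling by t (for t below the temperature (a - b)/2 = 27/2) taxes each move by t: {a | b} cooled by t is {a - t | b + t}.
Cooling amount: t = 8
Cooled Left option: 4 - 8 = -4
Cooled Right option: -23 + 8 = -15
Cooled game: {-4 | -15}
Left option = -4

-4


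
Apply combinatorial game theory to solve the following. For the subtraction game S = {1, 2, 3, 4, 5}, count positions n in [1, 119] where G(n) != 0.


Subtraction set S = {1, 2, 3, 4, 5}, so G(n) = n mod 6.
G(n) = 0 when n is a multiple of 6.
Multiples of 6 in [1, 119]: 19
N-positions (nonzero Grundy) = 119 - 19 = 100

100


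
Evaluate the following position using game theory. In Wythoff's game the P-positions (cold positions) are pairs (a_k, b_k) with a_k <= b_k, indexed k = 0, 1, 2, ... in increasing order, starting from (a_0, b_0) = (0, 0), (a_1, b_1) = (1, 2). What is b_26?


By Wythoff's theorem, a_k = floor(k * phi) and b_k = floor(k * phi^2) = a_k + k, where phi = (1 + sqrt(5))/2 is the golden ratio.
phi = (1 + sqrt(5))/2 = 1.618034
phi^2 = phi + 1 = 2.618034
k = 26
k * phi^2 = 26 * 2.618034 = 68.068884
b_26 = floor(k * phi^2) = 68 (check: a_26 + k = 42 + 26 = 68)

68


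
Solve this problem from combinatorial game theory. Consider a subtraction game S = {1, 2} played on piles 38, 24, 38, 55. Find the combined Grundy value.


Subtraction set: {1, 2}
For this subtraction set, G(n) = n mod 3 (period = max + 1 = 3).
Pile 1 (size 38): G(38) = 38 mod 3 = 2
Pile 2 (size 24): G(24) = 24 mod 3 = 0
Pile 3 (size 38): G(38) = 38 mod 3 = 2
Pile 4 (size 55): G(55) = 55 mod 3 = 1
Total Grundy value = XOR of all: 2 XOR 0 XOR 2 XOR 1 = 1

1


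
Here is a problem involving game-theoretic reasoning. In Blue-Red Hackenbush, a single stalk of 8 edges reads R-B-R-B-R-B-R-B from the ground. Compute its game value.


Edges (from ground): R-B-R-B-R-B-R-B
By Berlekamp's sign-expansion rule, a Blue-Red Hackenbush stalk has the value of the surreal number whose sign sequence is the edge sequence with B -> + and R -> -.
Sign sequence: -+-+-+-+
Trace the sign expansion in the surreal number tree, starting from 0:
Edge 1: R (sign -) -> bounds (-inf, 0), value = -1
Edge 2: B (sign +) -> bounds (-1, 0), value = -1/2
Edge 3: R (sign -) -> bounds (-1, -1/2), value = -3/4
Edge 4: B (sign +) -> bounds (-3/4, -1/2), value = -5/8
Edge 5: R (sign -) -> bounds (-3/4, -5/8), value = -11/16
Edge 6: B (sign +) -> bounds (-11/16, -5/8), value = -21/32
Edge 7: R (sign -) -> bounds (-11/16, -21/32), value = -43/64
Edge 8: B (sign +) -> bounds (-43/64, -21/32), value = -85/128
Game value = -85/128

-85/128


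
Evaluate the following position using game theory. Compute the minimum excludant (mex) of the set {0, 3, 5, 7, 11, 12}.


Set = {0, 3, 5, 7, 11, 12}
0 is in the set.
1 is NOT in the set. This is the mex.
mex = 1

1


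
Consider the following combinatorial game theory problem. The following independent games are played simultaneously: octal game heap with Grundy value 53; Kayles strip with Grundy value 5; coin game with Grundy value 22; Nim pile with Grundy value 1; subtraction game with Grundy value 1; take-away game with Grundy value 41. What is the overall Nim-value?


By the Sprague-Grundy theorem, the Grundy value of a sum of games is the XOR of individual Grundy values.
octal game heap: Grundy value = 53. Running XOR: 0 XOR 53 = 53
Kayles strip: Grundy value = 5. Running XOR: 53 XOR 5 = 48
coin game: Grundy value = 22. Running XOR: 48 XOR 22 = 38
Nim pile: Grundy value = 1. Running XOR: 38 XOR 1 = 39
subtraction game: Grundy value = 1. Running XOR: 39 XOR 1 = 38
take-away game: Grundy value = 41. Running XOR: 38 XOR 41 = 15
The combined Grundy value is 15.

15


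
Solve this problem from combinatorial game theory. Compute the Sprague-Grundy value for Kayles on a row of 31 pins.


Kayles: a move removes 1 or 2 adjacent pins from a contiguous row.
Removing pins from a row of k leaves two independent rows (a, b) with a + b = k - 1 (one pin) or a + b = k - 2 (two pins); an end removal gives a = 0.
By Sprague-Grundy, G(k) = mex{ G(a) XOR G(b) } over all these splits. G(0) = 0.
G(1): splits (0,0):0^0=0 -> mex({0}) = 1
G(2): splits (0,1):0^1=1 (0,0):0^0=0 -> mex({0, 1}) = 2
G(3): splits (0,2):0^2=2 (1,1):1^1=0 (0,1):0^1=1 -> mex({0, 1, 2}) = 3
G(4): splits (0,3):0^3=3 (1,2):1^2=3 (0,2):0^2=2 (1,1):1^1=0 -> mex({0, 2, 3}) = 1
G(5): splits (0,4):0^1=1 (1,3):1^3=2 (2,2):2^2=0 (0,3):0^3=3 (1,2):1^2=3 -> mex({0, 1, 2, 3}) = 4
G(6) = mex({0, 1, 2, 4}) = 3
G(7) = mex({0, 1, 3, 4, 5}) = 2
G(8) = mex({0, 2, 3, 5, 6}) = 1
G(9) = mex({0, 1, 2, 3, 6, 7}) = 4
G(10) = mex({0, 1, 3, 4, 5, 7}) = 2
G(11) = mex({0, 1, 2, 3, 4, 5}) = 6
G(12) = mex({0, 1, 2, 3, 5, 6, 7}) = 4
G(13) = mex({0, 2, 3, 4, 6, 7}) = 1
G(14) = mex({0, 1, 4, 5, 6, 7}) = 2
G(15) = mex({0, 1, 2, 3, 4, 5, 6}) = 7
G(16) = mex({0, 2, 3, 5, 6, 7}) = 1
G(17) = mex({0, 1, 2, 3, 5, 6, 7}) = 4
G(18) = mex({0, 1, 2, 4, 5, 6}) = 3
G(19) = mex({0, 1, 3, 4, 5, 7}) = 2
G(20) = mex({0, 2, 3, 4, 5, 6, 7}) = 1
G(21) = mex({0, 1, 2, 3, 5, 6, 7}) = 4
G(22) = mex({0, 1, 2, 3, 4, 5, 7}) = 6
G(23) = mex({0, 1, 2, 3, 4, 5, 6}) = 7
G(24) = mex({0, 1, 2, 3, 5, 6, 7}) = 4
G(25) = mex({0, 2, 3, 4, 6, 7}) = 1
G(26) = mex({0, 1, 3, 4, 5, 6, 7}) = 2
G(27) = mex({0, 1, 2, 3, 4, 5, 6, 7}) = 8
G(28) = mex({0, 1, 2, 3, 4, 6, 7, 8}) = 5
G(29) = mex({0, 1, 2, 3, 5, 6, 7, 8, 9}) = 4
G(30) = mex({0, 1, 2, 3, 4, 5, 6, 9, 10}) = 7
G(31) = mex({0, 1, 3, 4, 5, 7, 10, 11}) = 2
Therefore G(31) = 2.

2


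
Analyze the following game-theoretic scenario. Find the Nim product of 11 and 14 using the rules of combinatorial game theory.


Nim multiplication is bilinear over XOR: (u XOR v) * w = (u*w) XOR (v*w).
So we split each operand into its bit components and XOR the pairwise Nim products.
11 = 1 + 2 + 8 (as XOR of powers of 2).
14 = 2 + 4 + 8 (as XOR of powers of 2).
Using the standard Nim-product table on single bits:
  2*2 = 3,   2*4 = 8,   2*8 = 12,
  4*4 = 6,   4*8 = 11,  8*8 = 13,
and  1*x = x (identity), k*l = l*k (commutative).
Pairwise Nim products:
  1 * 2 = 2
  1 * 4 = 4
  1 * 8 = 8
  2 * 2 = 3
  2 * 4 = 8
  2 * 8 = 12
  8 * 2 = 12
  8 * 4 = 11
  8 * 8 = 13
XOR them: 2 XOR 4 XOR 8 XOR 3 XOR 8 XOR 12 XOR 12 XOR 11 XOR 13 = 3.
Result: 11 * 14 = 3 (in Nim).

3


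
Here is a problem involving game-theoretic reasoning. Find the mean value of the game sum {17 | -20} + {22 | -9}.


G1 = {17 | -20}, G2 = {22 | -9}
Each is a switch {a | b} with numbers a > b; its mean value is (a + b)/2, and mean value is additive over game sums: m(G1 + G2) = m(G1) + m(G2).
Mean of G1 = (17 + (-20))/2 = -3/2 = -3/2
Mean of G2 = (22 + (-9))/2 = 13/2 = 13/2
Mean of G1 + G2 = -3/2 + 13/2 = 5

5


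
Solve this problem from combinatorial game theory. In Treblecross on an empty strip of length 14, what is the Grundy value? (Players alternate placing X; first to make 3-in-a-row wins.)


Treblecross: place X on empty cells; 3-in-a-row wins.
Playing within two cells of an existing X lets the opponent win at once, so sensible play treats the cells i-2..i+2 around each X as dead. The player left with no safe cell loses, so this is a normal-play take-away game on strips of safe cells.
Placing X at cell i (0-indexed) of a strip of k safe cells leaves independent strips of sizes max(0, i-2) and max(0, k-i-3). Hence G(k) = mex{ G(max(0,i-2)) XOR G(max(0,k-i-3)) : 0 <= i < k }, with G(0) = 0.
G(1): splits (0,0):0^0=0 -> mex({0}) = 1
G(2): splits (0,0):0^0=0 -> mex({0}) = 1
G(3): splits (0,0):0^0=0 -> mex({0}) = 1
G(4): splits (0,1):0^1=1 (0,0):0^0=0 -> mex({0, 1}) = 2
G(5): splits (0,2):0^1=1 (0,1):0^1=1 (0,0):0^0=0 -> mex({0, 1}) = 2
G(6) = mex({1}) = 0
G(7) = mex({0, 1, 2}) = 3
G(8) = mex({0, 1, 2}) = 3
G(9) = mex({0, 2}) = 1
G(10) = mex({0, 2, 3}) = 1
G(11) = mex({0, 3}) = 1
G(12) = mex({1, 3}) = 0
G(13) = mex({0, 1, 2, 3}) = 4
G(14) = mex({0, 1, 2}) = 3
Therefore G(14) = 3.

3


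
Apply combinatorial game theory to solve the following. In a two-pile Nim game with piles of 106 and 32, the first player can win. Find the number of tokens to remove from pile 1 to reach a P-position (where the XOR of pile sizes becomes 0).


Piles: 106 and 32
Current XOR: 106 XOR 32 = 74 (non-zero, so this is an N-position).
To make the XOR zero, we need to find a move that balances the piles.
For pile 1 (size 106): target = 106 XOR 74 = 32
We reduce pile 1 from 106 to 32.
Tokens removed: 106 - 32 = 74
Verification: 32 XOR 32 = 0

74


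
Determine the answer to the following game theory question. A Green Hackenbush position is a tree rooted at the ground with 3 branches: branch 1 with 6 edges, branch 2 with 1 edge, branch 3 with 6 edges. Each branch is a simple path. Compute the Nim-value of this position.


The tree has 3 branches from the ground vertex.
In Green Hackenbush, the Nim-value of a simple path of length k is k.
Branch 1: length 6, Nim-value = 6
Branch 2: length 1, Nim-value = 1
Branch 3: length 6, Nim-value = 6
Total Nim-value = XOR of all branch values:
0 XOR 6 = 6
6 XOR 1 = 7
7 XOR 6 = 1
Nim-value of the tree = 1

1


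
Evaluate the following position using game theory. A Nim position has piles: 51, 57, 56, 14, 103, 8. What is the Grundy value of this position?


We need the XOR (exclusive or) of all pile sizes.
After XOR-ing pile 1 (size 51): 0 XOR 51 = 51
After XOR-ing pile 2 (size 57): 51 XOR 57 = 10
After XOR-ing pile 3 (size 56): 10 XOR 56 = 50
After XOR-ing pile 4 (size 14): 50 XOR 14 = 60
After XOR-ing pile 5 (size 103): 60 XOR 103 = 91
After XOR-ing pile 6 (size 8): 91 XOR 8 = 83
The Nim-value of this position is 83.

83


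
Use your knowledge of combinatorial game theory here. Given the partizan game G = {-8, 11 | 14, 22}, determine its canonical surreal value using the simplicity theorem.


Left options: {-8, 11}, max = 11
Right options: {14, 22}, min = 14
All options are numbers and max(Left) < min(Right), so by the simplicity theorem the value is the simplest (earliest-born) number strictly between 11 and 14.
Integers 12 through 13 all lie strictly between 11 and 14.
Among integers, the simplest (lowest birthday = smallest |n|; 0 is born on day 0, +-n on day n) is 12.
No non-integer in the interval can be simpler: if x is a non-integer in the interval, then floor(x) or ceil(x) also lies in the interval (the interval contains an integer), and both are proper prefixes of x's sign expansion, i.e. born earlier. So the game value is 12.
Game value = 12

12


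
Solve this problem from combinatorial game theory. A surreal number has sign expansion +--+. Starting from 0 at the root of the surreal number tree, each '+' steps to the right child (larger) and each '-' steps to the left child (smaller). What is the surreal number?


Sign expansion: +--+
Rule: track bounds (lo, hi), initially (-inf, +inf). On '+', the current value becomes lo and we move to the simplest number in (value, hi): value + 1 if hi = +inf, otherwise the midpoint (value + hi)/2. On '-', the current value becomes hi and we move to value - 1 if lo = -inf, otherwise the midpoint (lo + value)/2.
Start at 0.
Step 1: sign = +, move right. Bounds: (0, +inf). Value = 1
Step 2: sign = -, move left. Bounds: (0, 1). Value = 1/2
Step 3: sign = -, move left. Bounds: (0, 1/2). Value = 1/4
Step 4: sign = +, move right. Bounds: (1/4, 1/2). Value = 3/8
The surreal number with sign expansion +--+ is 3/8.

3/8


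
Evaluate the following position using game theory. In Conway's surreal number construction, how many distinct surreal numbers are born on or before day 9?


Day 0: {|} = 0 is born. Count = 1.
Day n: the number of surreal numbers born by day n is 2^(n+1) - 1.
By day 0: 2^1 - 1 = 1
By day 1: 2^2 - 1 = 3
By day 2: 2^3 - 1 = 7
By day 3: 2^4 - 1 = 15
By day 4: 2^5 - 1 = 31
By day 5: 2^6 - 1 = 63
By day 6: 2^7 - 1 = 127
By day 7: 2^8 - 1 = 255
By day 8: 2^9 - 1 = 511
By day 9: 2^10 - 1 = 1023
By day 9: 1023 surreal numbers.

1023


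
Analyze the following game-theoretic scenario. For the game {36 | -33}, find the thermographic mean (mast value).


Game = {36 | -33}, a switch {a | b} with numbers a > b.
Its thermograph has left wall a - t and right wall b + t, which meet at t = (a - b)/2, where both equal (a + b)/2. So the mast (mean value) is at (a + b)/2.
Mean = (36 + (-33))/2 = 3/2 = 3/2

3/2


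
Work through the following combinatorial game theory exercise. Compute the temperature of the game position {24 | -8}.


The game is {24 | -8}, a switch {a | b} with numbers a > b.
Cooling {a | b} by t gives {a - t | b + t}, which stops being hot when a - t = b + t, i.e. at t = (a - b)/2. So the temperature of a switch is (a - b)/2.
Temperature = (Left option - Right option) / 2
= (24 - (-8)) / 2
= 32 / 2
= 16

16


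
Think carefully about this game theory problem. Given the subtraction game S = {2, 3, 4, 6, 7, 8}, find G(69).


The subtraction set is S = {2, 3, 4, 6, 7, 8}.
G(k) = mex{ G(k - s) : s in S, s <= k }. We compute iteratively: G(0) = 0.
G(1) = mex({}) = 0
G(2) = mex({0}) = 1
G(3) = mex({0}) = 1
G(4) = mex({0, 1}) = 2
G(5) = mex({0, 1}) = 2
G(6) = mex({0, 1, 2}) = 3
G(7) = mex({0, 1, 2}) = 3
G(8) = mex({0, 1, 2, 3}) = 4
G(9) = mex({0, 1, 2, 3}) = 4
G(10) = mex({1, 2, 3, 4}) = 0
G(11) = mex({1, 2, 3, 4}) = 0
G(12) = mex({0, 2, 3, 4}) = 1
G(13) = mex({0, 2, 3, 4}) = 1
G(14) = mex({0, 1, 3, 4}) = 2
G(15) = mex({0, 1, 3, 4}) = 2
G(16) = mex({0, 1, 2, 4}) = 3
G(17) = mex({0, 1, 2, 4}) = 3
Observe that G(10)..G(17) = 0, 0, 1, 1, 2, 2, 3, 3 repeats G(0)..G(7) = 0, 0, 1, 1, 2, 2, 3, 3.
For k >= max(S) = 8, G(k) is determined by the previous 8 values G(k-8)..G(k-1); a window of 8 consecutive values has recurred shifted by 10, so by induction G(k + 10) = G(k) for all k >= 0: the sequence is periodic from the start with period 10.
One period: G(0..9) = 0, 0, 1, 1, 2, 2, 3, 3, 4, 4.
69 mod 10 = 9, so G(69) = G(9) = 4.

4


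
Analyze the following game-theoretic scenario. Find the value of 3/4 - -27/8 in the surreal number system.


x = 3/4, y = -27/8
Converting to common denominator: 8
x = 6/8, y = -27/8
x - y = 3/4 - -27/8 = 33/8

33/8


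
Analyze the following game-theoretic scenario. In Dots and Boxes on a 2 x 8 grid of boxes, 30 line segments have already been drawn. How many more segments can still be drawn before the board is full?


Grid: 2 x 8 boxes, i.e. 3 rows and 9 columns of dots.
Horizontal edges: (rows + 1) * cols = 3 * 8 = 24
Vertical edges: rows * (cols + 1) = 2 * 9 = 18
Total edges: 24 + 18 = 42
Edges drawn: 30
Remaining: 42 - 30 = 12

12


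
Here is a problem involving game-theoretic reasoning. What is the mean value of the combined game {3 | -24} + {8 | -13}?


G1 = {3 | -24}, G2 = {8 | -13}
Each is a switch {a | b} with numbers a > b; its mean value is (a + b)/2, and mean value is additive over game sums: m(G1 + G2) = m(G1) + m(G2).
Mean of G1 = (3 + (-24))/2 = -21/2 = -21/2
Mean of G2 = (8 + (-13))/2 = -5/2 = -5/2
Mean of G1 + G2 = -21/2 + -5/2 = -13

-13


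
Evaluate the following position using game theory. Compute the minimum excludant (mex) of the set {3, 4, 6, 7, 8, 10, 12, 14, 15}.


Set = {3, 4, 6, 7, 8, 10, 12, 14, 15}
0 is NOT in the set. This is the mex.
mex = 0

0


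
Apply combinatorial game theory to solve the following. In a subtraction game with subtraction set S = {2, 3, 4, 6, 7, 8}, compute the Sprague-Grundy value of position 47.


The subtraction set is S = {2, 3, 4, 6, 7, 8}.
G(k) = mex{ G(k - s) : s in S, s <= k }. We compute iteratively: G(0) = 0.
G(1) = mex({}) = 0
G(2) = mex({0}) = 1
G(3) = mex({0}) = 1
G(4) = mex({0, 1}) = 2
G(5) = mex({0, 1}) = 2
G(6) = mex({0, 1, 2}) = 3
G(7) = mex({0, 1, 2}) = 3
G(8) = mex({0, 1, 2, 3}) = 4
G(9) = mex({0, 1, 2, 3}) = 4
G(10) = mex({1, 2, 3, 4}) = 0
G(11) = mex({1, 2, 3, 4}) = 0
G(12) = mex({0, 2, 3, 4}) = 1
G(13) = mex({0, 2, 3, 4}) = 1
G(14) = mex({0, 1, 3, 4}) = 2
G(15) = mex({0, 1, 3, 4}) = 2
G(16) = mex({0, 1, 2, 4}) = 3
G(17) = mex({0, 1, 2, 4}) = 3
Observe that G(10)..G(17) = 0, 0, 1, 1, 2, 2, 3, 3 repeats G(0)..G(7) = 0, 0, 1, 1, 2, 2, 3, 3.
For k >= max(S) = 8, G(k) is determined by the previous 8 values G(k-8)..G(k-1); a window of 8 consecutive values has recurred shifted by 10, so by induction G(k + 10) = G(k) for all k >= 0: the sequence is periodic from the start with period 10.
One period: G(0..9) = 0, 0, 1, 1, 2, 2, 3, 3, 4, 4.
47 mod 10 = 7, so G(47) = G(7) = 3.

3


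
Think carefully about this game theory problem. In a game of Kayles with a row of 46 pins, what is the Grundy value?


Kayles: a move removes 1 or 2 adjacent pins from a contiguous row.
Removing pins from a row of k leaves two independent rows (a, b) with a + b = k - 1 (one pin) or a + b = k - 2 (two pins); an end removal gives a = 0.
By Sprague-Grundy, G(k) = mex{ G(a) XOR G(b) } over all these splits. G(0) = 0.
G(1): splits (0,0):0^0=0 -> mex({0}) = 1
G(2): splits (0,1):0^1=1 (0,0):0^0=0 -> mex({0, 1}) = 2
G(3): splits (0,2):0^2=2 (1,1):1^1=0 (0,1):0^1=1 -> mex({0, 1, 2}) = 3
G(4): splits (0,3):0^3=3 (1,2):1^2=3 (0,2):0^2=2 (1,1):1^1=0 -> mex({0, 2, 3}) = 1
G(5): splits (0,4):0^1=1 (1,3):1^3=2 (2,2):2^2=0 (0,3):0^3=3 (1,2):1^2=3 -> mex({0, 1, 2, 3}) = 4
G(6) = mex({0, 1, 2, 4}) = 3
G(7) = mex({0, 1, 3, 4, 5}) = 2
G(8) = mex({0, 2, 3, 5, 6}) = 1
G(9) = mex({0, 1, 2, 3, 6, 7}) = 4
G(10) = mex({0, 1, 3, 4, 5, 7}) = 2
G(11) = mex({0, 1, 2, 3, 4, 5}) = 6
G(12) = mex({0, 1, 2, 3, 5, 6, 7}) = 4
G(13) = mex({0, 2, 3, 4, 6, 7}) = 1
G(14) = mex({0, 1, 4, 5, 6, 7}) = 2
G(15) = mex({0, 1, 2, 3, 4, 5, 6}) = 7
G(16) = mex({0, 2, 3, 5, 6, 7}) = 1
G(17) = mex({0, 1, 2, 3, 5, 6, 7}) = 4
G(18) = mex({0, 1, 2, 4, 5, 6}) = 3
G(19) = mex({0, 1, 3, 4, 5, 7}) = 2
G(20) = mex({0, 2, 3, 4, 5, 6, 7}) = 1
G(21) = mex({0, 1, 2, 3, 5, 6, 7}) = 4
G(22) = mex({0, 1, 2, 3, 4, 5, 7}) = 6
G(23) = mex({0, 1, 2, 3, 4, 5, 6}) = 7
G(24) = mex({0, 1, 2, 3, 5, 6, 7}) = 4
G(25) = mex({0, 2, 3, 4, 6, 7}) = 1
G(26) = mex({0, 1, 3, 4, 5, 6, 7}) = 2
G(27) = mex({0, 1, 2, 3, 4, 5, 6, 7}) = 8
G(28) = mex({0, 1, 2, 3, 4, 6, 7, 8}) = 5
G(29) = mex({0, 1, 2, 3, 5, 6, 7, 8, 9}) = 4
G(30) = mex({0, 1, 2, 3, 4, 5, 6, 9, 10}) = 7
G(31) = mex({0, 1, 3, 4, 5, 7, 10, 11}) = 2
G(32) = mex({0, 2, 3, 4, 5, 6, 7, 9, 11}) = 1
G(33) = mex({0, 1, 2, 3, 4, 5, 6, 7, 9, 12}) = 8
G(34) = mex({0, 1, 2, 3, 4, 5, 7, 8, 11, 12}) = 6
G(35) = mex({0, 1, 2, 3, 4, 5, 6, 8, 9, 10, 11}) = 7
G(36) = mex({0, 1, 2, 3, 5, 6, 7, 9, 10}) = 4
G(37) = mex({0, 2, 3, 4, 6, 7, 9, 10, 11, 12}) = 1
G(38) = mex({0, 1, 3, 4, 5, 6, 7, 9, 10, 11, 12}) = 2
G(39) = mex({0, 1, 2, 4, 5, 6, 7, 9, 10, 12, 14}) = 3
G(40) = mex({0, 2, 3, 4, 6, 7, 11, 12, 14}) = 1
G(41) = mex({0, 1, 2, 3, 5, 6, 7, 9, 10, 11, 12}) = 4
G(42) = mex({0, 1, 2, 3, 4, 5, 6, 9, 10}) = 7
G(43) = mex({0, 1, 3, 4, 5, 7, 9, 10, 12, 15}) = 2
G(44) = mex({0, 2, 3, 4, 5, 6, 7, 9, 10, 12, 15}) = 1
G(45) = mex({0, 1, 2, 3, 4, 5, 6, 7, 9, 10, 12, 14}) = 8
G(46) = mex({0, 1, 3, 4, 5, 7, 8, 11, 12, 14}) = 2
Therefore G(46) = 2.

2


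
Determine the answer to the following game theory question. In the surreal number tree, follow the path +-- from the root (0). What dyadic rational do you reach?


Sign expansion: +--
Rule: track bounds (lo, hi), initially (-inf, +inf). On '+', the current value becomes lo and we move to the simplest number in (value, hi): value + 1 if hi = +inf, otherwise the midpoint (value + hi)/2. On '-', the current value becomes hi and we move to value - 1 if lo = -inf, otherwise the midpoint (lo + value)/2.
Start at 0.
Step 1: sign = +, move right. Bounds: (0, +inf). Value = 1
Step 2: sign = -, move left. Bounds: (0, 1). Value = 1/2
Step 3: sign = -, move left. Bounds: (0, 1/2). Value = 1/4
The surreal number with sign expansion +-- is 1/4.

1/4


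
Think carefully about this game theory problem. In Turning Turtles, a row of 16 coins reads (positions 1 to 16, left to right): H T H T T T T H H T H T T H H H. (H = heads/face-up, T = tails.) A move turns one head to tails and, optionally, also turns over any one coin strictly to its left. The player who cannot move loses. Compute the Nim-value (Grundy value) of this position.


Coins: H T H T T T T H H T H T T H H H
Key fact: a single head at position k behaves exactly like a Nim heap of size k (turning it to T and optionally flipping a coin at j < k corresponds to moving the heap from k to j, or to 0), and heads combine as a disjunctive sum (two heads at the same place would cancel, matching j XOR j = 0). So the Nim-value is the XOR of the 1-indexed positions of the heads.
Face-up positions (1-indexed): [1, 3, 8, 9, 11, 14, 15, 16]
XOR 0 with 1: 0 XOR 1 = 1
XOR 1 with 3: 1 XOR 3 = 2
XOR 2 with 8: 2 XOR 8 = 10
XOR 10 with 9: 10 XOR 9 = 3
XOR 3 with 11: 3 XOR 11 = 8
XOR 8 with 14: 8 XOR 14 = 6
XOR 6 with 15: 6 XOR 15 = 9
XOR 9 with 16: 9 XOR 16 = 25
Nim-value = 25

25


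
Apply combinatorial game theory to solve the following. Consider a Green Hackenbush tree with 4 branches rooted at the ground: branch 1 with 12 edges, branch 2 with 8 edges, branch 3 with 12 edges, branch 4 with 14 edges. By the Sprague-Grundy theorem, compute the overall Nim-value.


The tree has 4 branches from the ground vertex.
In Green Hackenbush, the Nim-value of a simple path of length k is k.
Branch 1: length 12, Nim-value = 12
Branch 2: length 8, Nim-value = 8
Branch 3: length 12, Nim-value = 12
Branch 4: length 14, Nim-value = 14
Total Nim-value = XOR of all branch values:
0 XOR 12 = 12
12 XOR 8 = 4
4 XOR 12 = 8
8 XOR 14 = 6
Nim-value of the tree = 6

6


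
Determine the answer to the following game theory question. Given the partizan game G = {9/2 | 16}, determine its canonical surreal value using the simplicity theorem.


Left options: {9/2}, max = 9/2
Right options: {16}, min = 16
All options are numbers and max(Left) < min(Right), so by the simplicity theorem the value is the simplest (earliest-born) number strictly between 9/2 and 16.
Integers 5 through 15 all lie strictly between 9/2 and 16.
Among integers, the simplest (lowest birthday = smallest |n|; 0 is born on day 0, +-n on day n) is 5.
No non-integer in the interval can be simpler: if x is a non-integer in the interval, then floor(x) or ceil(x) also lies in the interval (the interval contains an integer), and both are proper prefixes of x's sign expansion, i.e. born earlier. So the game value is 5.
Game value = 5

5


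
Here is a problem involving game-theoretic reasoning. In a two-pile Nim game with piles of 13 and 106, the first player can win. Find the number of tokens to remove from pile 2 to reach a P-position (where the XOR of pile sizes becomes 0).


Piles: 13 and 106
Current XOR: 13 XOR 106 = 103 (non-zero, so this is an N-position).
To make the XOR zero, we need to find a move that balances the piles.
For pile 2 (size 106): target = 106 XOR 103 = 13
We reduce pile 2 from 106 to 13.
Tokens removed: 106 - 13 = 93
Verification: 13 XOR 13 = 0

93


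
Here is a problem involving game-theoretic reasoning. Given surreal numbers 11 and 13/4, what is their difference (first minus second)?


x = 11, y = 13/4
Converting to common denominator: 4
x = 44/4, y = 13/4
x - y = 11 - 13/4 = 31/4

31/4


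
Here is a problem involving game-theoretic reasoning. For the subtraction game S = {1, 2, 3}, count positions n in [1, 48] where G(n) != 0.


Subtraction set S = {1, 2, 3}, so G(n) = n mod 4.
G(n) = 0 when n is a multiple of 4.
Multiples of 4 in [1, 48]: 12
N-positions (nonzero Grundy) = 48 - 12 = 36

36


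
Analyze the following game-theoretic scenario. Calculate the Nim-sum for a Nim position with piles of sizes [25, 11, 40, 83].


We need the XOR (exclusive or) of all pile sizes.
After XOR-ing pile 1 (size 25): 0 XOR 25 = 25
After XOR-ing pile 2 (size 11): 25 XOR 11 = 18
After XOR-ing pile 3 (size 40): 18 XOR 40 = 58
After XOR-ing pile 4 (size 83): 58 XOR 83 = 105
The Nim-value of this position is 105.

105


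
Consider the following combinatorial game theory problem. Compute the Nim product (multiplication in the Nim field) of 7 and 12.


Nim multiplication is bilinear over XOR: (u XOR v) * w = (u*w) XOR (v*w).
So we split each operand into its bit components and XOR the pairwise Nim products.
7 = 1 + 2 + 4 (as XOR of powers of 2).
12 = 4 + 8 (as XOR of powers of 2).
Using the standard Nim-product table on single bits:
  2*2 = 3,   2*4 = 8,   2*8 = 12,
  4*4 = 6,   4*8 = 11,  8*8 = 13,
and  1*x = x (identity), k*l = l*k (commutative).
Pairwise Nim products:
  1 * 4 = 4
  1 * 8 = 8
  2 * 4 = 8
  2 * 8 = 12
  4 * 4 = 6
  4 * 8 = 11
XOR them: 4 XOR 8 XOR 8 XOR 12 XOR 6 XOR 11 = 5.
Result: 7 * 12 = 5 (in Nim).

5


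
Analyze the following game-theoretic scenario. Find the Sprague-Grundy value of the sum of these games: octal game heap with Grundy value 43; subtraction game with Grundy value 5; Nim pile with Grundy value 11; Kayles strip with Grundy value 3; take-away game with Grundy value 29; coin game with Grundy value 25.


By the Sprague-Grundy theorem, the Grundy value of a sum of games is the XOR of individual Grundy values.
octal game heap: Grundy value = 43. Running XOR: 0 XOR 43 = 43
subtraction game: Grundy value = 5. Running XOR: 43 XOR 5 = 46
Nim pile: Grundy value = 11. Running XOR: 46 XOR 11 = 37
Kayles strip: Grundy value = 3. Running XOR: 37 XOR 3 = 38
take-away game: Grundy value = 29. Running XOR: 38 XOR 29 = 59
coin game: Grundy value = 25. Running XOR: 59 XOR 25 = 34
The combined Grundy value is 34.

34


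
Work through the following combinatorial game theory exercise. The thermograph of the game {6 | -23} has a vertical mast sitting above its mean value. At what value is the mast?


Game = {6 | -23}, a switch {a | b} with numbers a > b.
Its thermograph has left wall a - t and right wall b + t, which meet at t = (a - b)/2, where both equal (a + b)/2. So the mast (mean value) is at (a + b)/2.
Mean = (6 + (-23))/2 = -17/2 = -17/2

-17/2


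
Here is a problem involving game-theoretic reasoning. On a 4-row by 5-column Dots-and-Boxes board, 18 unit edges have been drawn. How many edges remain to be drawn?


Grid: 4 x 5 boxes, i.e. 5 rows and 6 columns of dots.
Horizontal edges: (rows + 1) * cols = 5 * 5 = 25
Vertical edges: rows * (cols + 1) = 4 * 6 = 24
Total edges: 25 + 24 = 49
Edges drawn: 18
Remaining: 49 - 18 = 31

31


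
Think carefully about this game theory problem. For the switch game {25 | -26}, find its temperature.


The game is {25 | -26}, a switch {a | b} with numbers a > b.
Cooling {a | b} by t gives {a - t | b + t}, which stops being hot when a - t = b + t, i.e. at t = (a - b)/2. So the temperature of a switch is (a - b)/2.
Temperature = (Left option - Right option) / 2
= (25 - (-26)) / 2
= 51 / 2
= 51/2

51/2


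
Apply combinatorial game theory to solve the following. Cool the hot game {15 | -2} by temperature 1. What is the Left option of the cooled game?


Original game: {15 | -2} (a switch {a | b} with a > b).
Cooling by t (for t below the temperature (a - b)/2 = 17/2) taxes each move by t: {a | b} cooled by t is {a - t | b + t}.
Cooling amount: t = 1
Cooled Left option: 15 - 1 = 14
Cooled Right option: -2 + 1 = -1
Cooled game: {14 | -1}
Left option = 14

14


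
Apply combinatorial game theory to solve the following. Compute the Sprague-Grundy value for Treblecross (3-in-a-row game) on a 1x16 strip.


Treblecross: place X on empty cells; 3-in-a-row wins.
Playing within two cells of an existing X lets the opponent win at once, so sensible play treats the cells i-2..i+2 around each X as dead. The player left with no safe cell loses, so this is a normal-play take-away game on strips of safe cells.
Placing X at cell i (0-indexed) of a strip of k safe cells leaves independent strips of sizes max(0, i-2) and max(0, k-i-3). Hence G(k) = mex{ G(max(0,i-2)) XOR G(max(0,k-i-3)) : 0 <= i < k }, with G(0) = 0.
G(1): splits (0,0):0^0=0 -> mex({0}) = 1
G(2): splits (0,0):0^0=0 -> mex({0}) = 1
G(3): splits (0,0):0^0=0 -> mex({0}) = 1
G(4): splits (0,1):0^1=1 (0,0):0^0=0 -> mex({0, 1}) = 2
G(5): splits (0,2):0^1=1 (0,1):0^1=1 (0,0):0^0=0 -> mex({0, 1}) = 2
G(6) = mex({1}) = 0
G(7) = mex({0, 1, 2}) = 3
G(8) = mex({0, 1, 2}) = 3
G(9) = mex({0, 2}) = 1
G(10) = mex({0, 2, 3}) = 1
G(11) = mex({0, 3}) = 1
G(12) = mex({1, 3}) = 0
G(13) = mex({0, 1, 2, 3}) = 4
G(14) = mex({0, 1, 2}) = 3
G(15) = mex({0, 1, 2}) = 3
G(16) = mex({0, 1, 2, 4}) = 3
Therefore G(16) = 3.

3


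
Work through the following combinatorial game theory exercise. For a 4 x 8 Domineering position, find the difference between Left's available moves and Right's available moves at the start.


Board is 4 x 8 (rows x cols).
Left (vertical) placements: (rows-1) * cols = 3 * 8 = 24
Right (horizontal) placements: rows * (cols-1) = 4 * 7 = 28
Advantage = Left - Right = 24 - 28 = -4

-4


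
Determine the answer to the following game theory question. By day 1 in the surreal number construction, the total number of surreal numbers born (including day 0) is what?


Day 0: {|} = 0 is born. Count = 1.
Day n: the number of surreal numbers born by day n is 2^(n+1) - 1.
By day 0: 2^1 - 1 = 1
By day 1: 2^2 - 1 = 3
By day 1: 3 surreal numbers.

3


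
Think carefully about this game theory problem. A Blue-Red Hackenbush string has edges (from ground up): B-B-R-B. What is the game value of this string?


Edges (from ground): B-B-R-B
By Berlekamp's sign-expansion rule, a Blue-Red Hackenbush stalk has the value of the surreal number whose sign sequence is the edge sequence with B -> + and R -> -.
Sign sequence: ++-+
Trace the sign expansion in the surreal number tree, starting from 0:
Edge 1: B (sign +) -> bounds (0, +inf), value = 1
Edge 2: B (sign +) -> bounds (1, +inf), value = 2
Edge 3: R (sign -) -> bounds (1, 2), value = 3/2
Edge 4: B (sign +) -> bounds (3/2, 2), value = 7/4
Game value = 7/4

7/4


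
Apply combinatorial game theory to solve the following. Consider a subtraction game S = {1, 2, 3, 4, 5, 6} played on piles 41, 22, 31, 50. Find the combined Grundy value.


Subtraction set: {1, 2, 3, 4, 5, 6}
For this subtraction set, G(n) = n mod 7 (period = max + 1 = 7).
Pile 1 (size 41): G(41) = 41 mod 7 = 6
Pile 2 (size 22): G(22) = 22 mod 7 = 1
Pile 3 (size 31): G(31) = 31 mod 7 = 3
Pile 4 (size 50): G(50) = 50 mod 7 = 1
Total Grundy value = XOR of all: 6 XOR 1 XOR 3 XOR 1 = 5

5


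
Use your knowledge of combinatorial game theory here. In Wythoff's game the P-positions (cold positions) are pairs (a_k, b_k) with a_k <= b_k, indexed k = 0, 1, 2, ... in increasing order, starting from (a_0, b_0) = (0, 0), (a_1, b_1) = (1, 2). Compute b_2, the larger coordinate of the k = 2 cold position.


By Wythoff's theorem, a_k = floor(k * phi) and b_k = floor(k * phi^2) = a_k + k, where phi = (1 + sqrt(5))/2 is the golden ratio.
phi = (1 + sqrt(5))/2 = 1.618034
phi^2 = phi + 1 = 2.618034
k = 2
k * phi^2 = 2 * 2.618034 = 5.236068
b_2 = floor(k * phi^2) = 5 (check: a_2 + k = 3 + 2 = 5)

5


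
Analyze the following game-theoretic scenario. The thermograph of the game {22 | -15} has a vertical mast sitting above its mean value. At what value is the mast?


Game = {22 | -15}, a switch {a | b} with numbers a > b.
Its thermograph has left wall a - t and right wall b + t, which meet at t = (a - b)/2, where both equal (a + b)/2. So the mast (mean value) is at (a + b)/2.
Mean = (22 + (-15))/2 = 7/2 = 7/2

7/2


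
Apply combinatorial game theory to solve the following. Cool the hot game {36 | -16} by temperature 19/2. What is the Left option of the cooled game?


Original game: {36 | -16} (a switch {a | b} with a > b).
Cooling by t (for t below the temperature (a - b)/2 = 26) taxes each move by t: {a | b} cooled by t is {a - t | b + t}.
Cooling amount: t = 19/2
Cooled Left option: 36 - 19/2 = 53/2
Cooled Right option: -16 + 19/2 = -13/2
Cooled game: {53/2 | -13/2}
Left option = 53/2

53/2
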